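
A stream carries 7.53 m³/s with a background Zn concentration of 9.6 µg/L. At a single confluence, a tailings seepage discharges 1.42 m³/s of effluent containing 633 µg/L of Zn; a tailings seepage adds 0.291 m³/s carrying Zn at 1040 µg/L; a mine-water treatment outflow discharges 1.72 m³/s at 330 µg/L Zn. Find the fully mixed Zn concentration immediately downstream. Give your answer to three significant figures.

After mixing, C = (7.530·9.600 + 1.420·633.0 + 0.2910·1040 + 1.720·330.0) / 10.96 = 1841/10.96 = 168.0 µg/L.

168 µg/L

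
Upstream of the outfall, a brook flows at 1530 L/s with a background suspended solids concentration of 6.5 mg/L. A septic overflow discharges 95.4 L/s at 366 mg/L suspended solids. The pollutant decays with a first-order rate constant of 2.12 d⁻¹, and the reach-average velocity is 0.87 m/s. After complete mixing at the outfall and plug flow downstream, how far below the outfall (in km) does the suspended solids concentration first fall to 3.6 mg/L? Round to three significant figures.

72.2 km

After mixing, C = (1530·6.500 + 95.40·366.0) / 1625 = 44860/1625 = 27.60 mg/L.
Set 27.60·exp(−k·t) = 3.6 → t = ln(27.60/3.6)/k = 83010 s = 23.06 h.
Distance = v·t = 0.87·83010 = 72220 m = 72.22 km.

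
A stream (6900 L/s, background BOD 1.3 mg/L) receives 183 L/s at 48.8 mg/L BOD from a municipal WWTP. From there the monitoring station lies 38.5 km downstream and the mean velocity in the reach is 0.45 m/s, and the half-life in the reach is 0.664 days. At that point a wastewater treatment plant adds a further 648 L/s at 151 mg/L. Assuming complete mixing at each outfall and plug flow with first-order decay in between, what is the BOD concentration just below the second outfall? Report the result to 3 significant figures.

13.5 mg/L

Mass balance: C = (6900·1.300 + 183.0·48.80) / 7083 = 17900/7083 = 2.527 mg/L; combined flow 7083 L/s.
Travel time t = 38.5·1000 / 0.45 = 85560 s = 23.77 h.
Half-life 0.664 d → k = ln 2 / 0.664 = 1.044 d⁻¹.
Applying C = C₀e^(−kt): 2.527 × 0.3557 = 0.8989 mg/L.
Second outfall: C = (7083·0.8989 + 648.0·151.0)/7731 = 13.48 mg/L.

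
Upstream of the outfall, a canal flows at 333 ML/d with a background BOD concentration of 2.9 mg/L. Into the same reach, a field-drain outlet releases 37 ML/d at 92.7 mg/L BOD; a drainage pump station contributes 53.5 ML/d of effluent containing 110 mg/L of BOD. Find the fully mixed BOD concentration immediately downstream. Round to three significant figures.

24.3 mg/L

Mixed concentration C = ΣQC/ΣQ = (333.0·2.900 + 37.00·92.70 + 53.50·110.0) / 423.5 = 10280/423.5 = 24.28 mg/L.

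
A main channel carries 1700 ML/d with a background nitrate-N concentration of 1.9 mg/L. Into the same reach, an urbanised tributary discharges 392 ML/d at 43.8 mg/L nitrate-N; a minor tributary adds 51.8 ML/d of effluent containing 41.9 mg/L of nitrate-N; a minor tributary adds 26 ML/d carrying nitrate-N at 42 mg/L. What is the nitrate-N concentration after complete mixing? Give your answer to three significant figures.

10.9 mg/L

Mass balance: C = (1700·1.900 + 392.0·43.80 + 51.80·41.90 + 26.00·42.00) / 2170 = 23660/2170 = 10.91 mg/L.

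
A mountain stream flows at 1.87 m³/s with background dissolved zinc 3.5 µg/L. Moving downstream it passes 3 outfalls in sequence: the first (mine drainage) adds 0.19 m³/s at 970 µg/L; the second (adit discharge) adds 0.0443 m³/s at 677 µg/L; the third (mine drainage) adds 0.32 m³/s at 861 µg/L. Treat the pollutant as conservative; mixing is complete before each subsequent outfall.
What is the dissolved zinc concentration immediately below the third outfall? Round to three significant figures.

205 µg/L

After outfall 1: Q = 1.870 + 0.1900 = 2.060 m³/s; C = (1.870·3.500 + 0.1900·970.0)/2.060 = 92.64 µg/L.
After outfall 2: Q = 2.060 + 0.04430 = 2.104 m³/s; C = (2.060·92.64 + 0.04430·677.0)/2.104 = 104.9 µg/L.
After outfall 3: Q = 2.104 + 0.3200 = 2.424 m³/s; C = (2.104·104.9 + 0.3200·861.0)/2.424 = 204.7 µg/L.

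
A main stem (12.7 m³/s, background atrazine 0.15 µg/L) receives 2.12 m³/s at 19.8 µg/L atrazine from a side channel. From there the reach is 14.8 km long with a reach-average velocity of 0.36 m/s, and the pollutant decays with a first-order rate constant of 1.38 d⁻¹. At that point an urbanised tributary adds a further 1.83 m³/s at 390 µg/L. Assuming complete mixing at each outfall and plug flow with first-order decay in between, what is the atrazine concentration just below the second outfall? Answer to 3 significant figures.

44.2 µg/L

After mixing, C = (12.70·0.1500 + 2.120·19.80) / 14.82 = 43.88/14.82 = 2.961 µg/L; combined flow 14.82 m³/s.
Travel time t = 14.8·1000 / 0.36 = 41110 s = 11.42 h.
Applying C = C₀e^(−kt): 2.961 × 0.5186 = 1.536 µg/L.
At the second outfall, C = (14.82·1.536 + 1.830·390.0) / (14.82 + 1.830) = 44.23 µg/L.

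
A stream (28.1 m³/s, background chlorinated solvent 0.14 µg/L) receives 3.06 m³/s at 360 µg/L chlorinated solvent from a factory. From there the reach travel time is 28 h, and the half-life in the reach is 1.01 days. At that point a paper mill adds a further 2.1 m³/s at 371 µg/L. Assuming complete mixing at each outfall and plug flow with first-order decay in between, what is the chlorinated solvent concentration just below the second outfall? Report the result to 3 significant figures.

Mass balance: C = (28.10·0.1400 + 3.060·360.0) / 31.16 = 1106/31.16 = 35.48 µg/L; combined flow 31.16 m³/s.
Half-life 1.01 d → k = ln 2 / 1.01 = 0.6863 d⁻¹.
Decay over the reach: 35.48·exp(−kt) = 35.48·0.4490 = 15.93 µg/L.
Second outfall: C = (31.16·15.93 + 2.100·371.0)/33.26 = 38.35 µg/L.

38.3 µg/L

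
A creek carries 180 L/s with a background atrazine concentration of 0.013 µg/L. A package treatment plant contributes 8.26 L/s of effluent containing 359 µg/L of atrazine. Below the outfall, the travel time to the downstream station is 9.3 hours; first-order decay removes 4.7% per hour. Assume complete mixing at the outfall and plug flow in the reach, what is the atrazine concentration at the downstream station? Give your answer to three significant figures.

10.1 µg/L

Mass balance: C = (180.0·0.01300 + 8.260·359.0) / 188.3 = 2968/188.3 = 15.76 µg/L.
4.7%/h lost → k = −ln(1 − 0.047) = 0.04814 h⁻¹.
Applying C = C₀e^(−kt): 15.76 × 0.6391 = 10.07 µg/L.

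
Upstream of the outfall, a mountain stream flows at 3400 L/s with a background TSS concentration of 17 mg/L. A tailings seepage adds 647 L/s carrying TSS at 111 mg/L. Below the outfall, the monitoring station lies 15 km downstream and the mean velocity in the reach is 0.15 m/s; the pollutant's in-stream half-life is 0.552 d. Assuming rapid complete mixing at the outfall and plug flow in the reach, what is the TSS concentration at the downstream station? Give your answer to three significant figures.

Mass balance: C = (3400·17.00 + 647.0·111.0) / 4047 = 129600/4047 = 32.03 mg/L.
Travel time t = 15·1000 / 0.15 = 100000 s = 27.78 h.
Half-life 0.552 d → k = ln 2 / 0.552 = 1.256 d⁻¹.
Decay over the reach: 32.03·exp(−kt) = 32.03·0.2338 = 7.488 mg/L.

7.49 mg/L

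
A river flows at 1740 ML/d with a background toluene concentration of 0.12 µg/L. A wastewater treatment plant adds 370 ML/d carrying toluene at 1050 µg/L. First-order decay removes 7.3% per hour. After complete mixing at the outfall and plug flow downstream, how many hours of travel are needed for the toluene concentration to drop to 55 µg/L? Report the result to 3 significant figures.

Flow-weighted average: C = (1740·0.1200 + 370.0·1050) / 2110 = 388700/2110 = 184.2 µg/L.
7.3%/h lost → k = −ln(1 − 0.073) = 0.07580 h⁻¹.
184.2·exp(−k·t) = 55 → t = ln(184.2/55)/k = 57410 s = 15.95 h.

15.9 h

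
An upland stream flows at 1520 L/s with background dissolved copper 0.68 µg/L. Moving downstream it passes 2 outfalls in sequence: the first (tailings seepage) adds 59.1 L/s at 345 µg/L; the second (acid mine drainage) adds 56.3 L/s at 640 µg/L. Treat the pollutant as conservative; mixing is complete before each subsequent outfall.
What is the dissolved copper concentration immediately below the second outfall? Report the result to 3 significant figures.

Below outfall 1: Q → 1579 L/s, C = (1520·0.6800 + 59.10·345.0)/1579 = 13.57 µg/L.
Below outfall 2: Q → 1635 L/s, C = (1579·13.57 + 56.30·640.0)/1635 = 35.13 µg/L.

35.1 µg/L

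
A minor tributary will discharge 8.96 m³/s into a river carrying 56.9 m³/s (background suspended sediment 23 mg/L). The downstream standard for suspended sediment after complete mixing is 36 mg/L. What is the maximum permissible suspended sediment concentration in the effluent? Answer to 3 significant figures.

119 mg/L

At the limit, (Qr·Cr + Qe·Cₑ)/(Qr + Qe) = 36:
Cₑ = (65.86·36 − 56.90·23.00) / 8.960 = 118.6 mg/L.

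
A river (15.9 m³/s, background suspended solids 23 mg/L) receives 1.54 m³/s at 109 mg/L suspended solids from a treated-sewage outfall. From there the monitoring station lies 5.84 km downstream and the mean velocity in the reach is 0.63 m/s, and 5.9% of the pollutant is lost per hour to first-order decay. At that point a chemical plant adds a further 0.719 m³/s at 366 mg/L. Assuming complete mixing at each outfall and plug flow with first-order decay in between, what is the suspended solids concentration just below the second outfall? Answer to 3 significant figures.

39.6 mg/L

Flow-weighted average: C = (15.90·23.00 + 1.540·109.0) / 17.44 = 533.6/17.44 = 30.59 mg/L; combined flow 17.44 m³/s.
Travel time t = 5.84·1000 / 0.63 = 9270 s = 2.575 h.
5.9%/h lost → k = −ln(1 − 0.059) = 0.06081 h⁻¹.
Decay over the reach: 30.59·exp(−kt) = 30.59·0.8551 = 26.16 mg/L.
Second outfall: C = (17.44·26.16 + 0.7190·366.0)/18.16 = 39.62 mg/L.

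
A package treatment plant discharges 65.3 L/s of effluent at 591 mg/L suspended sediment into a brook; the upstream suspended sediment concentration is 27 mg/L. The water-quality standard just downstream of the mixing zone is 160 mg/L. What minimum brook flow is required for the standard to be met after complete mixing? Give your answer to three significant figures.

Set C_mix = 160: (Q·27.00 + 65.30·591.0) / (Q + 65.30) = 160
→ Q = 65.30·(591.0 − 160)/(160 − 27.00) = 211.6 L/s.

212 L/s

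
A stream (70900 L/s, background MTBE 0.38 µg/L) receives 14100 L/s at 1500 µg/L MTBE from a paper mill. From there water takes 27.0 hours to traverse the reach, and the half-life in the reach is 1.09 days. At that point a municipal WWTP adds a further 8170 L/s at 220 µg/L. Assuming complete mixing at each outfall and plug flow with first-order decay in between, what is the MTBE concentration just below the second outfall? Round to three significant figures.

130 µg/L

Mixed concentration C = ΣQC/ΣQ = (70900·0.3800 + 14100·1500) / 85000 = 21180000/85000 = 249.1 µg/L; combined flow 85000 L/s.
Half-life 1.09 d → k = ln 2 / 1.09 = 0.6359 d⁻¹.
Applying C = C₀e^(−kt): 249.1 × 0.4890 = 121.8 µg/L.
At the second outfall, C = (85000·121.8 + 8170·220.0) / (85000 + 8170) = 130.4 µg/L.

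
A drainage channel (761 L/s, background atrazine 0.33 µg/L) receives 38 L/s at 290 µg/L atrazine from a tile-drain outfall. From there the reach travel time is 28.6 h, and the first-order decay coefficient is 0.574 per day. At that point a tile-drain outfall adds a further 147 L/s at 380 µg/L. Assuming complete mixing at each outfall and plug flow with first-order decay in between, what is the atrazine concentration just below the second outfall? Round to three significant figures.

Mass balance: C = (761.0·0.3300 + 38.00·290.0) / 799.0 = 11270/799.0 = 14.11 µg/L; combined flow 799.0 L/s.
Decay over the reach: 14.11·exp(−kt) = 14.11·0.5046 = 7.118 µg/L.
Second outfall: C = (799.0·7.118 + 147.0·380.0)/946.0 = 65.06 µg/L.

65.1 µg/L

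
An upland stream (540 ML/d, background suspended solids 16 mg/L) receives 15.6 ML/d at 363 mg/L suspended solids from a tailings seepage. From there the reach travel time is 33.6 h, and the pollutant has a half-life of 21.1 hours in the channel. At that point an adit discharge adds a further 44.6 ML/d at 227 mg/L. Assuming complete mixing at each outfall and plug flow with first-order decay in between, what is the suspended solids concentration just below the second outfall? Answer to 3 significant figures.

24.8 mg/L

Conservation of mass: C = (540.0·16.00 + 15.60·363.0) / 555.6 = 14300/555.6 = 25.74 mg/L; combined flow 555.6 ML/d.
Half-life 21.1 h → k = ln 2 / 21.1 = 0.03285 h⁻¹ = 0.7884 d⁻¹.
Applying C = C₀e^(−kt): 25.74 × 0.3316 = 8.537 mg/L.
Second outfall: C = (555.6·8.537 + 44.60·227.0)/600.2 = 24.77 mg/L.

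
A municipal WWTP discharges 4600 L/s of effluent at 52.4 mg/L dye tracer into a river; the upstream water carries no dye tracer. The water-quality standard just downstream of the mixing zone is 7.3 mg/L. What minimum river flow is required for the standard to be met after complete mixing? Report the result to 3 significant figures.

Set C_mix = 7.3: (Q·0 + 4600·52.40) / (Q + 4600) = 7.3
→ Q = 4600·(52.40 − 7.3)/(7.3 − 0) = 28420 L/s.

28400 L/s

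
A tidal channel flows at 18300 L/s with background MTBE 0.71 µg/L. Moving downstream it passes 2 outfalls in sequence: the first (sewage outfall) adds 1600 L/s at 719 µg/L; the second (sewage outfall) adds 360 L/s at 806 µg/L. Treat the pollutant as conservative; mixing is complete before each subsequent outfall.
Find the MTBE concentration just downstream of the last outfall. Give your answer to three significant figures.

After outfall 1: Q = 18300 + 1600 = 19900 L/s; C = (18300·0.7100 + 1600·719.0)/19900 = 58.46 µg/L.
After outfall 2: Q = 19900 + 360.0 = 20260 L/s; C = (19900·58.46 + 360.0·806.0)/20260 = 71.74 µg/L.

71.7 µg/L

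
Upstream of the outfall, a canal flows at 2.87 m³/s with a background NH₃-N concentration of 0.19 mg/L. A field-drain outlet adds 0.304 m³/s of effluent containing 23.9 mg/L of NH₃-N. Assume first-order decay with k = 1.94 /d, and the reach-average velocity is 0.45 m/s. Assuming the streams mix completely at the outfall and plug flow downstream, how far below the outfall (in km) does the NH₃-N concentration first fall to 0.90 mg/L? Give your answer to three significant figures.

Conservation of mass: C = (2.870·0.1900 + 0.3040·23.90) / 3.174 = 7.811/3.174 = 2.461 mg/L.
Set 2.461·exp(−k·t) = 0.90 → t = ln(2.461/0.90)/k = 44800 s = 12.44 h.
Distance = v·t = 0.45·44800 = 20160 m = 20.16 km.

20.2 km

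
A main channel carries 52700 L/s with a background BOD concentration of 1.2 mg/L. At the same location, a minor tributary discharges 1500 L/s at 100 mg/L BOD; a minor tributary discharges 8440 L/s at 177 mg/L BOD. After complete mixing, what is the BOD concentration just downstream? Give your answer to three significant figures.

27.3 mg/L

Mixed concentration C = ΣQC/ΣQ = (52700·1.200 + 1500·100.0 + 8440·177.0) / 62640 = 1707000/62640 = 27.25 mg/L.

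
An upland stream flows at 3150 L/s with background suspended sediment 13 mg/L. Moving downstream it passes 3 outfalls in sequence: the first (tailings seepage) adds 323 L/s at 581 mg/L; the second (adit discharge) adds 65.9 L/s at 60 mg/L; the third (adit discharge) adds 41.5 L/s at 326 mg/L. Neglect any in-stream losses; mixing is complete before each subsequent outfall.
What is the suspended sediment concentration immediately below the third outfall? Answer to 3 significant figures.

After outfall 1: Q = 3150 + 323.0 = 3473 L/s; C = (3150·13.00 + 323.0·581.0)/3473 = 65.83 mg/L.
After outfall 2: Q = 3473 + 65.90 = 3539 L/s; C = (3473·65.83 + 65.90·60.00)/3539 = 65.72 mg/L.
After outfall 3: Q = 3539 + 41.50 = 3580 L/s; C = (3539·65.72 + 41.50·326.0)/3580 = 68.73 mg/L.

68.7 mg/L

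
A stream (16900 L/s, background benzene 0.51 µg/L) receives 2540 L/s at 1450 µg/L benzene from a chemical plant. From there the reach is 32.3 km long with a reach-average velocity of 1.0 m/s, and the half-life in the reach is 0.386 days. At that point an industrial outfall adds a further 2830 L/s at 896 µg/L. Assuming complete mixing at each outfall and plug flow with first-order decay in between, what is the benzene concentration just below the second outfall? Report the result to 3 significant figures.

199 µg/L

Conservation of mass: C = (16900·0.5100 + 2540·1450) / 19440 = 3692000/19440 = 189.9 µg/L; combined flow 19440 L/s.
Travel time t = 32.3·1000 / 1.0 = 32300 s = 8.972 h.
Half-life 0.386 d → k = ln 2 / 0.386 = 1.796 d⁻¹.
Applying C = C₀e^(−kt): 189.9 × 0.5110 = 97.04 µg/L.
At the second outfall, C = (19440·97.04 + 2830·896.0) / (19440 + 2830) = 198.6 µg/L.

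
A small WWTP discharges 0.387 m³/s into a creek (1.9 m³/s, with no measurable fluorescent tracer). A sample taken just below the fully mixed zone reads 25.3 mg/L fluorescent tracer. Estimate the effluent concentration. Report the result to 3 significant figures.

Mass balance: 1.900·0 + 0.3870·Cₑ = 2.287·25.30
→ Cₑ = (2.287·25.30 − 1.900·0) / 0.3870 = 149.5 mg/L.

150 mg/L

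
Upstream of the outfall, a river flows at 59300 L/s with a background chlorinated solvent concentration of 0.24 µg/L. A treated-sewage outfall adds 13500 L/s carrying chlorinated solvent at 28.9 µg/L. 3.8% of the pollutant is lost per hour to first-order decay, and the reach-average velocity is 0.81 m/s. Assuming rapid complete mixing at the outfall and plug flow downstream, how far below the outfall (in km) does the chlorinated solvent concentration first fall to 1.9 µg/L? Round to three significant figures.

80.7 km

After mixing, C = (59300·0.2400 + 13500·28.90) / 72800 = 404400/72800 = 5.555 µg/L.
3.8%/h lost → k = −ln(1 − 0.038) = 0.03874 h⁻¹.
Set 5.555·exp(−k·t) = 1.9 → t = ln(5.555/1.9)/k = 99690 s = 27.69 h.
Distance = v·t = 0.81·99690 = 80750 m = 80.75 km.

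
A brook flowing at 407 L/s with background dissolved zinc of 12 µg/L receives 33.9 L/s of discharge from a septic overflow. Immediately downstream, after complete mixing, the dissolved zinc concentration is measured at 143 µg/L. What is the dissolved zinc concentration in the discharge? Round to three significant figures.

Mass balance: 407.0·12.00 + 33.90·Cₑ = 440.9·143.0
→ Cₑ = (440.9·143.0 − 407.0·12.00) / 33.90 = 1716 µg/L.

1720 µg/L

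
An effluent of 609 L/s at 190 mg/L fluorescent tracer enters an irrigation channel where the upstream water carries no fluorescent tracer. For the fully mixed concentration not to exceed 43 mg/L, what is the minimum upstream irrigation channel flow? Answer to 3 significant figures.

Set C_mix = 43: (Q·0 + 609.0·190.0) / (Q + 609.0) = 43
→ Q = 609.0·(190.0 − 43)/(43 − 0) = 2082 L/s.

2080 L/s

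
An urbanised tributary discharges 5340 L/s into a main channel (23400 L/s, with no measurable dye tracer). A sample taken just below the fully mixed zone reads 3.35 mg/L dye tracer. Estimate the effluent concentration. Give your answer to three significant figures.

Mass balance: 23400·0 + 5340·Cₑ = 28740·3.350
→ Cₑ = (28740·3.350 − 23400·0) / 5340 = 18.03 mg/L.

18.0 mg/L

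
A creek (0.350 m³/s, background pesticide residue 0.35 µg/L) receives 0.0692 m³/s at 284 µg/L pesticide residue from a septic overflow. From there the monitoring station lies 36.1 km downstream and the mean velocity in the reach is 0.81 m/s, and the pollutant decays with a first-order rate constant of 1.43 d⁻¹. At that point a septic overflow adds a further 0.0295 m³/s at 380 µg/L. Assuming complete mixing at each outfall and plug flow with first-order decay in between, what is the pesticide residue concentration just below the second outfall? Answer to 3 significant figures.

Mixed concentration C = ΣQC/ΣQ = (0.3500·0.3500 + 0.06920·284.0) / 0.4192 = 19.78/0.4192 = 47.17 µg/L; combined flow 0.4192 m³/s.
Travel time t = 36.1·1000 / 0.81 = 44570 s = 12.38 h.
Applying C = C₀e^(−kt): 47.17 × 0.4782 = 22.56 µg/L.
Second outfall: C = (0.4192·22.56 + 0.02950·380.0)/0.4487 = 46.06 µg/L.

46.1 µg/L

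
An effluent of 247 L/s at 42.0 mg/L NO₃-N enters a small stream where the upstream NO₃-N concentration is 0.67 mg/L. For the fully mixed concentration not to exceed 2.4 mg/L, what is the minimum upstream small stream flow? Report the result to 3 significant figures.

5650 L/s

Set C_mix = 2.4: (Q·0.6700 + 247.0·42.00) / (Q + 247.0) = 2.4
→ Q = 247.0·(42.00 − 2.4)/(2.4 − 0.6700) = 5654 L/s.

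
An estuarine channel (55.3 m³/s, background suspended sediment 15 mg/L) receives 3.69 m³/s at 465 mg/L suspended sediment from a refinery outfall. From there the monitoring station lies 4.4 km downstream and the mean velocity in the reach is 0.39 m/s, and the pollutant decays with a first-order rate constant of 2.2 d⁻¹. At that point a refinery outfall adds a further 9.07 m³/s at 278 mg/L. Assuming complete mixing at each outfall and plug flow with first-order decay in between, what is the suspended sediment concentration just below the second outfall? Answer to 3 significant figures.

Conservation of mass: C = (55.30·15.00 + 3.690·465.0) / 58.99 = 2545/58.99 = 43.15 mg/L; combined flow 58.99 m³/s.
Travel time t = 4.4·1000 / 0.39 = 11280 s = 3.134 h.
After decay, C = 43.15 × e^(−kt) = 43.15 × 0.7503 = 32.37 mg/L.
Second outfall: C = (58.99·32.37 + 9.070·278.0)/68.06 = 65.11 mg/L.

65.1 mg/L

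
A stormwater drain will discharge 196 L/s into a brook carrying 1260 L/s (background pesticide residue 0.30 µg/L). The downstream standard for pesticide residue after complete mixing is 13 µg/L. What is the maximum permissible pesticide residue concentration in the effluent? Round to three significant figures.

At the limit, (Qr·Cr + Qe·Cₑ)/(Qr + Qe) = 13:
Cₑ = (1456·13 − 1260·0.3000) / 196.0 = 94.64 µg/L.

94.6 µg/L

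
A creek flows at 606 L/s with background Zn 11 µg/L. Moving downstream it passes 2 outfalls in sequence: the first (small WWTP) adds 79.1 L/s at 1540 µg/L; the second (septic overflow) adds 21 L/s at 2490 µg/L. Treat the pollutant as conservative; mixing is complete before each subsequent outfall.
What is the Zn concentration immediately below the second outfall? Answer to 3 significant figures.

Outfall 1: combined Q = 685.1 L/s; C = (606.0·11.00 + 79.10·1540)/685.1 = 187.5 µg/L.
Outfall 2: combined Q = 706.1 L/s; C = (685.1·187.5 + 21.00·2490)/706.1 = 256.0 µg/L.

256 µg/L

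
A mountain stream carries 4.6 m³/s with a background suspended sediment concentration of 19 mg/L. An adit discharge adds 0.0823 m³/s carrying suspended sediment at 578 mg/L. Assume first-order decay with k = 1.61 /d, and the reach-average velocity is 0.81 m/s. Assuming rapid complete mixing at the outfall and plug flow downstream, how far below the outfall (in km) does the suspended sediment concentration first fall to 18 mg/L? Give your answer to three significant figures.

20.5 km

Mass balance: C = (4.600·19.00 + 0.08230·578.0) / 4.682 = 135.0/4.682 = 28.83 mg/L.
Set 28.83·exp(−k·t) = 18 → t = ln(28.83/18)/k = 25270 s = 7.019 h.
Distance = v·t = 0.81·25270 = 20470 m = 20.47 km.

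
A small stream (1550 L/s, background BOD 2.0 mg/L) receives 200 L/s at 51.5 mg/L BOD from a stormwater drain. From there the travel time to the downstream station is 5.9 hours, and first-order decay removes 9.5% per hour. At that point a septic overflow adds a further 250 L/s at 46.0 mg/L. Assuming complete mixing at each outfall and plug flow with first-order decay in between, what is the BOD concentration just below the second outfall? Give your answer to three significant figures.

9.47 mg/L

Conservation of mass: C = (1550·2.000 + 200.0·51.50) / 1750 = 13400/1750 = 7.657 mg/L; combined flow 1750 L/s.
9.5%/h lost → k = −ln(1 − 0.095) = 0.09982 h⁻¹.
Applying C = C₀e^(−kt): 7.657 × 0.5549 = 4.249 mg/L.
Second outfall: C = (1750·4.249 + 250.0·46.00)/2000 = 9.468 mg/L.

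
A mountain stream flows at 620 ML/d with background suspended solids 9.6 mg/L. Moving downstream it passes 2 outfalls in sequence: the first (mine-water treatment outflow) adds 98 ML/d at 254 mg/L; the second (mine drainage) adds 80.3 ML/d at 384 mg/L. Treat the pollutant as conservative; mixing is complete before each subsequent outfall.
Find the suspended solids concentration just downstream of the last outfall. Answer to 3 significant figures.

77.3 mg/L

Outfall 1: combined Q = 718.0 ML/d; C = (620.0·9.600 + 98.00·254.0)/718.0 = 42.96 mg/L.
Outfall 2: combined Q = 798.3 ML/d; C = (718.0·42.96 + 80.30·384.0)/798.3 = 77.26 mg/L.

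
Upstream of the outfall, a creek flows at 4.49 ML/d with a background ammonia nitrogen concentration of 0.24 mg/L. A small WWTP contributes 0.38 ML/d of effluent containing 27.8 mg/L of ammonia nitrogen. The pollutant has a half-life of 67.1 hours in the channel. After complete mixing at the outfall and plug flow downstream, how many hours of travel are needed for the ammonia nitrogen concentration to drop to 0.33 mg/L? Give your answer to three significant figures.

192 h

After mixing, C = (4.490·0.2400 + 0.3800·27.80) / 4.870 = 11.64/4.870 = 2.390 mg/L.
Half-life 67.1 h → k = ln 2 / 67.1 = 0.01033 h⁻¹ = 0.2479 d⁻¹.
2.390·exp(−k·t) = 0.33 → t = ln(2.390/0.33)/k = 690100 s = 191.7 h.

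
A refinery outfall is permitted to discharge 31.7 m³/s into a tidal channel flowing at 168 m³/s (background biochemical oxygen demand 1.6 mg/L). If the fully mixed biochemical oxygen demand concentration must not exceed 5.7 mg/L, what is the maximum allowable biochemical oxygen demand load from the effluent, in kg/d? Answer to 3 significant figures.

75100 kg/d

Mass balance at the limit: 168.0·1.600 + 31.70·Cₑ = 199.7·5.7 → Cₑ = 27.43 mg/L.
Load = 31.70 m³/s × 27.43 g/m³ × 86 400 s/d = 75120 kg/d.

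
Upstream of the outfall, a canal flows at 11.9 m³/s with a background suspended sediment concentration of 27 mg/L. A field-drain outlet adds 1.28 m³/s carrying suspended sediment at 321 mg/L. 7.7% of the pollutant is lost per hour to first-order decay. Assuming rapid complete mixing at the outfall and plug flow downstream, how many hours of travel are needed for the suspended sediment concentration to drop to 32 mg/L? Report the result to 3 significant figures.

6.88 h

Mixed concentration C = ΣQC/ΣQ = (11.90·27.00 + 1.280·321.0) / 13.18 = 732.2/13.18 = 55.55 mg/L.
7.7%/h lost → k = −ln(1 − 0.077) = 0.08013 h⁻¹.
55.55·exp(−k·t) = 32 → t = ln(55.55/32)/k = 24780 s = 6.884 h.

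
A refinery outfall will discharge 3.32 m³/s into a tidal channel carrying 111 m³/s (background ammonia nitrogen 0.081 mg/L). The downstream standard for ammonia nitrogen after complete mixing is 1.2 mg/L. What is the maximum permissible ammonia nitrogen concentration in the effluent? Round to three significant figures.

At the limit, (Qr·Cr + Qe·Cₑ)/(Qr + Qe) = 1.2:
Cₑ = (114.3·1.2 − 111.0·0.08100) / 3.320 = 38.61 mg/L.

38.6 mg/L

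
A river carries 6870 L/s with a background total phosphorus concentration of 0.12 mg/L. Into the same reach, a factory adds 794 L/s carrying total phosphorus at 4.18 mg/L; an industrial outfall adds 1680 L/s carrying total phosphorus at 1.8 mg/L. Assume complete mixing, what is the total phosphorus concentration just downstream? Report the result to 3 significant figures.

0.767 mg/L

Mixed concentration C = ΣQC/ΣQ = (6870·0.1200 + 794.0·4.180 + 1680·1.800) / 9344 = 7167/9344 = 0.7671 mg/L.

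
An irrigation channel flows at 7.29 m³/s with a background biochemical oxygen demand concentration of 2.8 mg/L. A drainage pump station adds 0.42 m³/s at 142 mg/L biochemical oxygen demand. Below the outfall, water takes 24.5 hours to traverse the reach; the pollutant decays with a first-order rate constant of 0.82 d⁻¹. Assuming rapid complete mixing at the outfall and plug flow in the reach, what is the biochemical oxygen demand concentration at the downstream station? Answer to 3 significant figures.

Mixed concentration C = ΣQC/ΣQ = (7.290·2.800 + 0.4200·142.0) / 7.710 = 80.05/7.710 = 10.38 mg/L.
After decay, C = 10.38 × e^(−kt) = 10.38 × 0.4330 = 4.495 mg/L.

4.50 mg/L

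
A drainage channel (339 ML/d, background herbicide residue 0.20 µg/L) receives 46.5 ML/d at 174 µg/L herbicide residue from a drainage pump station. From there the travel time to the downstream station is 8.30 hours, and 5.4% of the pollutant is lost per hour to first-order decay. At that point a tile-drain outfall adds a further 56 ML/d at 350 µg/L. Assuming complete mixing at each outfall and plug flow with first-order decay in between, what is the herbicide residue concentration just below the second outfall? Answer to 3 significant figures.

56.1 µg/L

After mixing, C = (339.0·0.2000 + 46.50·174.0) / 385.5 = 8159/385.5 = 21.16 µg/L; combined flow 385.5 ML/d.
5.4%/h lost → k = −ln(1 − 0.054) = 0.05551 h⁻¹.
Applying C = C₀e^(−kt): 21.16 × 0.6308 = 13.35 µg/L.
Second outfall: C = (385.5·13.35 + 56.00·350.0)/441.5 = 56.05 µg/L.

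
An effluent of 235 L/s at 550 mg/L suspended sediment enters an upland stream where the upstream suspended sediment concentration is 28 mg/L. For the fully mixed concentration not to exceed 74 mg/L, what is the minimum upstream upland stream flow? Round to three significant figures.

Set C_mix = 74: (Q·28.00 + 235.0·550.0) / (Q + 235.0) = 74
→ Q = 235.0·(550.0 − 74)/(74 − 28.00) = 2432 L/s.

2430 L/s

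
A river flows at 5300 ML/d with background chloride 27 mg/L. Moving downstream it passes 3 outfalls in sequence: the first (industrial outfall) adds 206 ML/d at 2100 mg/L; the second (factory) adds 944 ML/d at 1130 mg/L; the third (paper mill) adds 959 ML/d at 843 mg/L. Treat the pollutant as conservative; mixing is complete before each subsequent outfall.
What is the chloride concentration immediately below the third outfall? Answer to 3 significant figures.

Outfall 1: combined Q = 5506 ML/d; C = (5300·27.00 + 206.0·2100)/5506 = 104.6 mg/L.
Outfall 2: combined Q = 6450 ML/d; C = (5506·104.6 + 944.0·1130)/6450 = 254.6 mg/L.
Outfall 3: combined Q = 7409 ML/d; C = (6450·254.6 + 959.0·843.0)/7409 = 330.8 mg/L.

331 mg/L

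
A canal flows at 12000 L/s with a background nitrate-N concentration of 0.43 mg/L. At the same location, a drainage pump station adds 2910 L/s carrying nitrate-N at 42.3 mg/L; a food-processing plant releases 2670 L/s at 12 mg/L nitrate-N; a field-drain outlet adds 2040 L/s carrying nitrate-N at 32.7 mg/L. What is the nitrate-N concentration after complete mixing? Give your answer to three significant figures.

11.6 mg/L

Flow-weighted average: C = (12000·0.4300 + 2910·42.30 + 2670·12.00 + 2040·32.70) / 19620 = 227000/19620 = 11.57 mg/L.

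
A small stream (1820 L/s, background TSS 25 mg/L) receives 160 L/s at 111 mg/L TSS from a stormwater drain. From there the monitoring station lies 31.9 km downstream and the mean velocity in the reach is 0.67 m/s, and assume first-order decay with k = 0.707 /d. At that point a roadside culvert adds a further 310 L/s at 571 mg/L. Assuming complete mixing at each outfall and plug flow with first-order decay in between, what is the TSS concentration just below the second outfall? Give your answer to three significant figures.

96.0 mg/L

Mixed concentration C = ΣQC/ΣQ = (1820·25.00 + 160.0·111.0) / 1980 = 63260/1980 = 31.95 mg/L; combined flow 1980 L/s.
Travel time t = 31.9·1000 / 0.67 = 47610 s = 13.23 h.
Applying C = C₀e^(−kt): 31.95 × 0.6773 = 21.64 mg/L.
Second outfall: C = (1980·21.64 + 310.0·571.0)/2290 = 96.01 mg/L.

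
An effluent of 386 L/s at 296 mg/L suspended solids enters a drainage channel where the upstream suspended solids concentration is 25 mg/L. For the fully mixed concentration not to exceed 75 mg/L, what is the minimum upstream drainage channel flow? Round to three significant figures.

1710 L/s

Set C_mix = 75: (Q·25.00 + 386.0·296.0) / (Q + 386.0) = 75
→ Q = 386.0·(296.0 − 75)/(75 − 25.00) = 1706 L/s.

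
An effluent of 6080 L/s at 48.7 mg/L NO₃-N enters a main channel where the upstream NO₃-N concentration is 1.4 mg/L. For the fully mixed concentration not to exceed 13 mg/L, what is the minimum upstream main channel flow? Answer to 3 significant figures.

Set C_mix = 13: (Q·1.400 + 6080·48.70) / (Q + 6080) = 13
→ Q = 6080·(48.70 − 13)/(13 − 1.400) = 18710 L/s.

18700 L/s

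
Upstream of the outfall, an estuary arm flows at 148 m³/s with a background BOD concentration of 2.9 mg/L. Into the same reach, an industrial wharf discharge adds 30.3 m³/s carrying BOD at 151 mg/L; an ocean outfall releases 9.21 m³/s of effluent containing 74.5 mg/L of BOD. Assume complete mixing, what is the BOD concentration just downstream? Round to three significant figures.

After mixing, C = (148.0·2.900 + 30.30·151.0 + 9.210·74.50) / 187.5 = 5691/187.5 = 30.35 mg/L.

30.3 mg/L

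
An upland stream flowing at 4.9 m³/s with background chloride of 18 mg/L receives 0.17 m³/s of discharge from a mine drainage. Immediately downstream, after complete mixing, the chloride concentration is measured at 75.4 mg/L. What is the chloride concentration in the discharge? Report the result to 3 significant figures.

Mass balance: 4.900·18.00 + 0.1700·Cₑ = 5.070·75.40
→ Cₑ = (5.070·75.40 − 4.900·18.00) / 0.1700 = 1730 mg/L.

1730 mg/L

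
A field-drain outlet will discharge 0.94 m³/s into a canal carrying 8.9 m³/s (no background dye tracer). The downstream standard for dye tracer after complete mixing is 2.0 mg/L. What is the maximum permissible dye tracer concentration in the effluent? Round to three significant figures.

At the limit, (Qr·Cr + Qe·Cₑ)/(Qr + Qe) = 2.0:
Cₑ = (9.840·2.0 − 8.900·0) / 0.9400 = 20.94 mg/L.

20.9 mg/L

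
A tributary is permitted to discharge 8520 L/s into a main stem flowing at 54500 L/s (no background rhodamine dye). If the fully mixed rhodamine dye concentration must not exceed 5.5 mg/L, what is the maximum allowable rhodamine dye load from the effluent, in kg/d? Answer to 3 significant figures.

Mass balance at the limit: 54500·0 + 8520·Cₑ = 63020·5.5 → Cₑ = 40.68 mg/L.
8520 L/s = 8.520 m³/s. Load = 8.520 m³/s × 40.68 g/m³ × 86 400 s/d = 29950 kg/d.

29900 kg/d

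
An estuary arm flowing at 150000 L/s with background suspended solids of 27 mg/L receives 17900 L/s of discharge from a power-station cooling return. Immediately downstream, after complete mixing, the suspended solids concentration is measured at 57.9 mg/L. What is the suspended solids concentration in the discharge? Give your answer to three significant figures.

317 mg/L

Mass balance: 150000·27.00 + 17900·Cₑ = 167900·57.90
→ Cₑ = (167900·57.90 − 150000·27.00) / 17900 = 316.8 mg/L.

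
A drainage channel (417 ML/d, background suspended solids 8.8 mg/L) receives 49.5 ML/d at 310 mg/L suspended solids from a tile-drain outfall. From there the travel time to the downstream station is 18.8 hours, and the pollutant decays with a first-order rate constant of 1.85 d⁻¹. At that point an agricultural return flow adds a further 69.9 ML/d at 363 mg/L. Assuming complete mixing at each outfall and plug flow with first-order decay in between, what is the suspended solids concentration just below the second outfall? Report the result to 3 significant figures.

After mixing, C = (417.0·8.800 + 49.50·310.0) / 466.5 = 19010/466.5 = 40.76 mg/L; combined flow 466.5 ML/d.
Decay over the reach: 40.76·exp(−kt) = 40.76·0.2348 = 9.569 mg/L.
Second outfall: C = (466.5·9.569 + 69.90·363.0)/536.4 = 55.63 mg/L.

55.6 mg/L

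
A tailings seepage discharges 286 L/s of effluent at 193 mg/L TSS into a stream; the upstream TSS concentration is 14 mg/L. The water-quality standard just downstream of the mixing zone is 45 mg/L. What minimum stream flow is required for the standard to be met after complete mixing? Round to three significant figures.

1370 L/s

Set C_mix = 45: (Q·14.00 + 286.0·193.0) / (Q + 286.0) = 45
→ Q = 286.0·(193.0 − 45)/(45 − 14.00) = 1365 L/s.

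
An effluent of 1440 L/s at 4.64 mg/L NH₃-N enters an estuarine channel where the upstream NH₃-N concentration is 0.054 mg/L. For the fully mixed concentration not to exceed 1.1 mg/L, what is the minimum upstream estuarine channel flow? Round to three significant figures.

Set C_mix = 1.1: (Q·0.05400 + 1440·4.640) / (Q + 1440) = 1.1
→ Q = 1440·(4.640 − 1.1)/(1.1 − 0.05400) = 4873 L/s.

4870 L/s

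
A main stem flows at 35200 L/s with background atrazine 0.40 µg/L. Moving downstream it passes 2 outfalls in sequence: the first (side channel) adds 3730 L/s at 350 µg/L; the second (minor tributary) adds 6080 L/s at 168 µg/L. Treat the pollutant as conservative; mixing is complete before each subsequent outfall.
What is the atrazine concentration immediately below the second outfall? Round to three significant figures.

Outfall 1: combined Q = 38930 L/s; C = (35200·0.4000 + 3730·350.0)/38930 = 33.90 µg/L.
Outfall 2: combined Q = 45010 L/s; C = (38930·33.90 + 6080·168.0)/45010 = 52.01 µg/L.

52.0 µg/L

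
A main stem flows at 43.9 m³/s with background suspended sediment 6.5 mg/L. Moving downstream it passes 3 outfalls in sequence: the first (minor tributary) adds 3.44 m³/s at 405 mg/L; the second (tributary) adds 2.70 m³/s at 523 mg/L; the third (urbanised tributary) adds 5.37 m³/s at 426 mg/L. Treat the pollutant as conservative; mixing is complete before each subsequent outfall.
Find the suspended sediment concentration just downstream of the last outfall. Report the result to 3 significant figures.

Outfall 1: combined Q = 47.34 m³/s; C = (43.90·6.500 + 3.440·405.0)/47.34 = 35.46 mg/L.
Outfall 2: combined Q = 50.04 m³/s; C = (47.34·35.46 + 2.700·523.0)/50.04 = 61.76 mg/L.
Outfall 3: combined Q = 55.41 m³/s; C = (50.04·61.76 + 5.370·426.0)/55.41 = 97.06 mg/L.

97.1 mg/L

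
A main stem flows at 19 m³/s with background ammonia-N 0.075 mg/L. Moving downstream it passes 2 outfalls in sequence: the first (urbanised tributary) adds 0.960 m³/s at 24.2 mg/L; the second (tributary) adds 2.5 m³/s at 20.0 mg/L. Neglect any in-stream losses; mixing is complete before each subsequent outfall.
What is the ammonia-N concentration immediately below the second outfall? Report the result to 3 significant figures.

3.32 mg/L

After outfall 1: Q = 19.00 + 0.9600 = 19.96 m³/s; C = (19.00·0.07500 + 0.9600·24.20)/19.96 = 1.235 mg/L.
After outfall 2: Q = 19.96 + 2.500 = 22.46 m³/s; C = (19.96·1.235 + 2.500·20.00)/22.46 = 3.324 mg/L.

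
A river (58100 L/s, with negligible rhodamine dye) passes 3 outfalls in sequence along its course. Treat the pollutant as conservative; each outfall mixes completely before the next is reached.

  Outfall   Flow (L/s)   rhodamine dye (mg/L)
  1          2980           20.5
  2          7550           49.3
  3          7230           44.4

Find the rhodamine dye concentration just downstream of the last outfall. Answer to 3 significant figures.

9.94 mg/L

Below outfall 1: Q → 61080 L/s, C = (58100·0 + 2980·20.50)/61080 = 1.000 mg/L.
Below outfall 2: Q → 68630 L/s, C = (61080·1.000 + 7550·49.30)/68630 = 6.314 mg/L.
Below outfall 3: Q → 75860 L/s, C = (68630·6.314 + 7230·44.40)/75860 = 9.944 mg/L.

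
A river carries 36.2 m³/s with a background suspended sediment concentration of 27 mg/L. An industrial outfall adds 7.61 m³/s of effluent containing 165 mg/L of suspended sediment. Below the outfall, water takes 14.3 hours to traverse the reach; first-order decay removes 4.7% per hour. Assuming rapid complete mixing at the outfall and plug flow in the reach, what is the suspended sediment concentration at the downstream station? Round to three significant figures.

Flow-weighted average: C = (36.20·27.00 + 7.610·165.0) / 43.81 = 2233/43.81 = 50.97 mg/L.
4.7%/h lost → k = −ln(1 − 0.047) = 0.04814 h⁻¹.
Applying C = C₀e^(−kt): 50.97 × 0.5024 = 25.61 mg/L.

25.6 mg/L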